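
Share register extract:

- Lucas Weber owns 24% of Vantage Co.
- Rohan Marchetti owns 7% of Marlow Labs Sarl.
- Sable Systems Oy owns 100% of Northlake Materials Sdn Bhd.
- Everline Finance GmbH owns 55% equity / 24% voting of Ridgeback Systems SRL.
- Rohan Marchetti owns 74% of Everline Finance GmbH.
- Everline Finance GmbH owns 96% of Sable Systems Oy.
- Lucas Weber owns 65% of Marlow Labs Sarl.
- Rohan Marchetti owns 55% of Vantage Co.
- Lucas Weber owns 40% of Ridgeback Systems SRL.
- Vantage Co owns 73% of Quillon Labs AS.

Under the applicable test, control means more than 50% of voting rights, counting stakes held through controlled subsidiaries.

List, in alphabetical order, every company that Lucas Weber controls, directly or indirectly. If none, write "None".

Marlow Labs Sarl

Lucas holds 65% of Marlow, so Lucas controls Marlow.
No other company's threshold is met.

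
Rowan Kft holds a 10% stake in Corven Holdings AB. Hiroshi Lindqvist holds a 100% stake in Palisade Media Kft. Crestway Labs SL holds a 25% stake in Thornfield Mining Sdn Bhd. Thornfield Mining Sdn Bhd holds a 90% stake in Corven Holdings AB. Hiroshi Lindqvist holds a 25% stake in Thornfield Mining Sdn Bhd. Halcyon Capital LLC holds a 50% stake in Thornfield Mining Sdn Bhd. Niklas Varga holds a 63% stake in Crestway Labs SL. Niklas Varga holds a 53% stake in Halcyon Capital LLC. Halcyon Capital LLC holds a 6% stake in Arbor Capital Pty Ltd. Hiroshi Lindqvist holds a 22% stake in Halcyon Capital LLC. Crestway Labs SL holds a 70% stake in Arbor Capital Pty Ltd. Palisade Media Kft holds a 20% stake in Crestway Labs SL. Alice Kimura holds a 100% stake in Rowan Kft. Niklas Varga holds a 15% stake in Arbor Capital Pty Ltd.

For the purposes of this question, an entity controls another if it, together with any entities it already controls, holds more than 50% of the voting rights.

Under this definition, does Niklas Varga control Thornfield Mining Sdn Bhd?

Niklas holds 53% of Halcyon, so Niklas controls Halcyon.
Niklas holds 63% of Crestway, so Niklas controls Crestway.
Halcyon and Crestway together hold 50% + 25% = 75% of Thornfield, so Niklas controls Thornfield.

Yes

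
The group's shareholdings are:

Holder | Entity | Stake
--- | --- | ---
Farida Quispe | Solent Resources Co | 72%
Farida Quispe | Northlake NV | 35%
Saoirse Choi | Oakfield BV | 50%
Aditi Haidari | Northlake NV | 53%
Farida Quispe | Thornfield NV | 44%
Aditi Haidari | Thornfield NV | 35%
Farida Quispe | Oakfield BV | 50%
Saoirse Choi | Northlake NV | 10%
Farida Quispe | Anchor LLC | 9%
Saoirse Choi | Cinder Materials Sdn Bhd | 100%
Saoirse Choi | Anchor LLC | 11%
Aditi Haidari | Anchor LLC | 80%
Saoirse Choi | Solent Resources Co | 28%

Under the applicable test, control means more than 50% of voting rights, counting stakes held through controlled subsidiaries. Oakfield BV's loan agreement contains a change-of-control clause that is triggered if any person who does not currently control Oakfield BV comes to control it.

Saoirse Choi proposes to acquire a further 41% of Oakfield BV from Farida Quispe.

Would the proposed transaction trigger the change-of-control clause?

The purchase adds only to Saoirse's holdings (Farida's stake shrinks), so Saoirse is the only person who could newly come to control Oakfield.
Saoirse holds 100% of Cinder, so Saoirse controls Cinder.
In Oakfield, Saoirse's side holds only 50%, not > 50%.
So before the transaction, Saoirse does not control Oakfield.
After the purchase, Saoirse's direct stake in Oakfield rises to 50% + 41% = 91%, and Farida's stake falls to 9%.
Saoirse holds 91% of Oakfield, so Saoirse controls Oakfield.
Saoirse did not control Oakfield before and does after, so the clause is triggered.

Yes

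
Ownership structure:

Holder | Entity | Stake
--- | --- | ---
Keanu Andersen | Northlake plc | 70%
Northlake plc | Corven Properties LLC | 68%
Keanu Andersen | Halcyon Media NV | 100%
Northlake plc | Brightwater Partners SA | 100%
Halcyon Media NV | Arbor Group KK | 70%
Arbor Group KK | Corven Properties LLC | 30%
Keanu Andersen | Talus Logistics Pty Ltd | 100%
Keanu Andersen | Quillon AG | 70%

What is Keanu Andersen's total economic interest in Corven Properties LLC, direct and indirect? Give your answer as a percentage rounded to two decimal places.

Keanu reaches Corven along 2 paths.
Via Northlake: 70% × 68% = 47.6%.
Via Halcyon → Arbor: 100% × 70% × 30% = 21%.
Total: 47.6% + 21% = 68.6%.
Rounded: 68.60%.

68.60%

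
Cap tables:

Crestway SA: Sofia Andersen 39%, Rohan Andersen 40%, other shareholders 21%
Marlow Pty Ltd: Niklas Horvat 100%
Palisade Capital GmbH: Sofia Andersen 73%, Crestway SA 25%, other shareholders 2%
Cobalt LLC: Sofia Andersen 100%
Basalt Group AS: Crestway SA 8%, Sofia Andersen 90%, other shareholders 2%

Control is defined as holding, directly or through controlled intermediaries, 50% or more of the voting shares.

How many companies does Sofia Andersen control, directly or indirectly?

3

Sofia holds 73% of Palisade, so Sofia controls Palisade.
Sofia holds 100% of Cobalt, so Sofia controls Cobalt.
Sofia holds 90% of Basalt, so Sofia controls Basalt.
No other company's threshold is met.
Sofia controls 3 companies.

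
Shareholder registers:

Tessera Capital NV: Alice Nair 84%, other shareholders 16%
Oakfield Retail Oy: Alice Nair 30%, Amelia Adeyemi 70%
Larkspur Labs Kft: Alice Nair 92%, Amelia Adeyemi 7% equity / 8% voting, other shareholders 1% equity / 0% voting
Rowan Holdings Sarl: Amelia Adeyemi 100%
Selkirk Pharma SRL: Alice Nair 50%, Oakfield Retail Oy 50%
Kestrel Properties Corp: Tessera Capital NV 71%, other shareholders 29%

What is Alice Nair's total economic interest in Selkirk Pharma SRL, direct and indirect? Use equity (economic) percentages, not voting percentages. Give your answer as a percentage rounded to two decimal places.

65.00%

Alice reaches Selkirk along 2 paths.
Direct stake: 50% = 50%.
Via Oakfield: 30% × 50% = 15%.
Total: 50% + 15% = 65%.
Rounded: 65.00%.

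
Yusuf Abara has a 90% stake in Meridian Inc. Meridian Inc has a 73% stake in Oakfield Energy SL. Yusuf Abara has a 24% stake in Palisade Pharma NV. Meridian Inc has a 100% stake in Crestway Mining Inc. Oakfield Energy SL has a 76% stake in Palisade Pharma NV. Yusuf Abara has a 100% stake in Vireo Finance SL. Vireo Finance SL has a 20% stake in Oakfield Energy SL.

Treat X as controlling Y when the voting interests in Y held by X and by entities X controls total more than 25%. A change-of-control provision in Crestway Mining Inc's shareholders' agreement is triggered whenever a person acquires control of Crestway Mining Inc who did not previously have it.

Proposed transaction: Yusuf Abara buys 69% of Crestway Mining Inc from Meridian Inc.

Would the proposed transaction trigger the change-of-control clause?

No

The purchase adds only to Yusuf's holdings (Meridian's stake shrinks), so Yusuf is the only person who could newly come to control Crestway.
Yusuf holds 90% of Meridian, so Yusuf controls Meridian.
Meridian holds 100% of Crestway, so Yusuf controls Crestway.
So Yusuf already controls Crestway before the transaction.
After the purchase, Yusuf holds 69% of Crestway directly, and Meridian's stake falls to 31%.
Yusuf controlled Crestway already, so this is not a new person acquiring control; every other person's position is unchanged or reduced.
No new person acquires control, so the clause is not triggered.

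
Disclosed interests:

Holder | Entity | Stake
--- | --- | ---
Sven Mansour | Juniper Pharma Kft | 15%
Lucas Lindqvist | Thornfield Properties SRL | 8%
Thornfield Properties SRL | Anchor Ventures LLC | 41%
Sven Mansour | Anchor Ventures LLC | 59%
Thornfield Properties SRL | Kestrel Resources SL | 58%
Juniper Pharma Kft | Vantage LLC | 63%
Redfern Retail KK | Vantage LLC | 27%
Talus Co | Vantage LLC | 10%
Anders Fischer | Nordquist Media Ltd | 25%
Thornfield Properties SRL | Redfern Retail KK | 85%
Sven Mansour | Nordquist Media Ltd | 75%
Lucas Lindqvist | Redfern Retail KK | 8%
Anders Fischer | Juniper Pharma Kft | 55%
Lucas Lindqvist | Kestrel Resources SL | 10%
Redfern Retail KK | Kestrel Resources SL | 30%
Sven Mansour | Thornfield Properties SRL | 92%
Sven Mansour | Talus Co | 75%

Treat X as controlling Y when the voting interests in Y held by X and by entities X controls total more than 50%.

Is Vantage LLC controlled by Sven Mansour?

Sven holds 92% of Thornfield, so Sven controls Thornfield.
Sven holds 75% of Talus, so Sven controls Talus.
Thornfield holds 85% of Redfern, so Sven controls Redfern.
Thornfield and Sven together hold 41% + 59% = 100% of Anchor, so Sven controls Anchor.
Sven holds 75% of Nordquist, so Sven controls Nordquist.
Thornfield and Redfern together hold 58% + 30% = 88% of Kestrel, so Sven controls Kestrel.
In Vantage, Sven's side holds only 27% + 10% = 37%, not > 50%.
So Sven does not control Vantage.

No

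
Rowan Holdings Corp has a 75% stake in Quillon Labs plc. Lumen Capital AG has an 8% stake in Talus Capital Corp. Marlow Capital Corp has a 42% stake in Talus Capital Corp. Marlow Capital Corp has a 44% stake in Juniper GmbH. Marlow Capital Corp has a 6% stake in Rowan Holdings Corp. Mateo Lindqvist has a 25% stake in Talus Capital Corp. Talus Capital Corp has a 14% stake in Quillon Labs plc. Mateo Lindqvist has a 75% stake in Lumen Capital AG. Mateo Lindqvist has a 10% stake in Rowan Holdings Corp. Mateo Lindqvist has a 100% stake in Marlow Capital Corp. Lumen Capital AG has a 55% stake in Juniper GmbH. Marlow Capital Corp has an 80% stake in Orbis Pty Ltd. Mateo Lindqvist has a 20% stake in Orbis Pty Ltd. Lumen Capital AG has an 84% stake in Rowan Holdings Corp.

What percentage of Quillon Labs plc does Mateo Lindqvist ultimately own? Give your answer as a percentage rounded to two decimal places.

Mateo reaches Quillon along 6 paths.
Via Lumen → Rowan: 75% × 84% × 75% = 47.25%.
Via Rowan: 10% × 75% = 7.5%.
Via Marlow → Rowan: 100% × 6% × 75% = 4.5%.
Via Marlow → Talus: 100% × 42% × 14% = 5.88%.
Via Talus: 25% × 14% = 3.5%.
Via Lumen → Talus: 75% × 8% × 14% = 0.84%.
Total: 47.25% + 7.5% + 4.5% + 5.88% + 3.5% + 0.84% = 69.47%.

69.47%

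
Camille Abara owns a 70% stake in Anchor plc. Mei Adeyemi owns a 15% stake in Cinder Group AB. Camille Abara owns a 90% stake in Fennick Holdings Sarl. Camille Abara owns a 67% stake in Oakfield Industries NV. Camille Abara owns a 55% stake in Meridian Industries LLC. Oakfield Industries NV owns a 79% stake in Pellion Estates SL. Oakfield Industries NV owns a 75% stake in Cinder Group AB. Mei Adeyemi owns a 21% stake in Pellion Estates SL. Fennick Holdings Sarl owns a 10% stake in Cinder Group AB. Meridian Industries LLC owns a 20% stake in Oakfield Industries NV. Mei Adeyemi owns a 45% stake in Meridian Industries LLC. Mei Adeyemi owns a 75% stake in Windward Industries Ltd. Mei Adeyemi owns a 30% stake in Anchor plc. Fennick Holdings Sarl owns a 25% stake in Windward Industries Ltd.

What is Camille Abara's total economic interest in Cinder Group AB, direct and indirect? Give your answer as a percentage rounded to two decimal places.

67.50%

Camille reaches Cinder along 3 paths.
Via Fennick: 90% × 10% = 9%.
Via Oakfield: 67% × 75% = 50.25%.
Via Meridian → Oakfield: 55% × 20% × 75% = 8.25%.
Total: 9% + 50.25% + 8.25% = 67.5%.
Rounded: 67.50%.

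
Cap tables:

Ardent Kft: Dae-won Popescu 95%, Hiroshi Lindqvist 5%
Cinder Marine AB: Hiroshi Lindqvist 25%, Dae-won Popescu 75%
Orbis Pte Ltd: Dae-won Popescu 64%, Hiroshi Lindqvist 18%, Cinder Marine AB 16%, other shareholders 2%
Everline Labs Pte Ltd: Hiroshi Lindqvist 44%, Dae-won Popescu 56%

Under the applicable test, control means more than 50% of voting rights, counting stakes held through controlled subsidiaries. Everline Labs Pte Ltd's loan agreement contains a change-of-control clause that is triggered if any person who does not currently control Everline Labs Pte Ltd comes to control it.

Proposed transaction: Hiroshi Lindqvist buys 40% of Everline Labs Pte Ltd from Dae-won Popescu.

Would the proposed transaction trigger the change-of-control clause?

Yes

The purchase adds only to Hiroshi's holdings (Dae-won's stake shrinks), so Hiroshi is the only person who could newly come to control Everline.
Hiroshi's largest direct stake is 44% in Everline, which does not meet the threshold, so Hiroshi controls no company.
In Everline, Hiroshi's side holds only 44%, not > 50%.
So before the transaction, Hiroshi does not control Everline.
After the purchase, Hiroshi's direct stake in Everline rises to 44% + 40% = 84%, and Dae-won's stake falls to 16%.
Hiroshi holds 84% of Everline, so Hiroshi controls Everline.
Hiroshi did not control Everline before and does after, so the clause is triggered.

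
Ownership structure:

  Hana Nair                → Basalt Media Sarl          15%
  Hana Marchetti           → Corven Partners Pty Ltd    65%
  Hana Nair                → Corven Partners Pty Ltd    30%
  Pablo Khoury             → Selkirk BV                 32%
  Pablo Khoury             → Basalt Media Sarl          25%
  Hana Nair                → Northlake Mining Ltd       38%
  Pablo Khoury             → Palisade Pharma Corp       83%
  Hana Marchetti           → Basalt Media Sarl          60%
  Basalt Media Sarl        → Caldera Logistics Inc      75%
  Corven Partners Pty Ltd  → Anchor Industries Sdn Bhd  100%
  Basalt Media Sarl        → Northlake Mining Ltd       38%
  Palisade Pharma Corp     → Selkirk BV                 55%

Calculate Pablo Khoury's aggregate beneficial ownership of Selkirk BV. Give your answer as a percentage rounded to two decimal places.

77.65%

Pablo reaches Selkirk along 2 paths.
Via Palisade: 83% × 55% = 45.65%.
Direct stake: 32% = 32%.
Total: 45.65% + 32% = 77.65%.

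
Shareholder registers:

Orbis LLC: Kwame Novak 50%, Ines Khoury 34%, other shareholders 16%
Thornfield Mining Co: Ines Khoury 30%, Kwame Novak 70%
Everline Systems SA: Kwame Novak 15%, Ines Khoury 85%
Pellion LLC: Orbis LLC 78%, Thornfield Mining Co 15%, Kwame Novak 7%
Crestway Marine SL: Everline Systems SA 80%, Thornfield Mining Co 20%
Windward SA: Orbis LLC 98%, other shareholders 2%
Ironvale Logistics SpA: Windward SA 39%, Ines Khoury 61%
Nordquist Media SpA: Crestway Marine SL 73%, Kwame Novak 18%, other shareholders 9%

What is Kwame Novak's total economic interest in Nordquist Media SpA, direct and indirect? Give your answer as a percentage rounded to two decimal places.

Kwame reaches Nordquist along 3 paths.
Via Everline → Crestway: 15% × 80% × 73% = 8.76%.
Via Thornfield → Crestway: 70% × 20% × 73% = 10.22%.
Direct stake: 18% = 18%.
Total: 8.76% + 10.22% + 18% = 36.98%.

36.98%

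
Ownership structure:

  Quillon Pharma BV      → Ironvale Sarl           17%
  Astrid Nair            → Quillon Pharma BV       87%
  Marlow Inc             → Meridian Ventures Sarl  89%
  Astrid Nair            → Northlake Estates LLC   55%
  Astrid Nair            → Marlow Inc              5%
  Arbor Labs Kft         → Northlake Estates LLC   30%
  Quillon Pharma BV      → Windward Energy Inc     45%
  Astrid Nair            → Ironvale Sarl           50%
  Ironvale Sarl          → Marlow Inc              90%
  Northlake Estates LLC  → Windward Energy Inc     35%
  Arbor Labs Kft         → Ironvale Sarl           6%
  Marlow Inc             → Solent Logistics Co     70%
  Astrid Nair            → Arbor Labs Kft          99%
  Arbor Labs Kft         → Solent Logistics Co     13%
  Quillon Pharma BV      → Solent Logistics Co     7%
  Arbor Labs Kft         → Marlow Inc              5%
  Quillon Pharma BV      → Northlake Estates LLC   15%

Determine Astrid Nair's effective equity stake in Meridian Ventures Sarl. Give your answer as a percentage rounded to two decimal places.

65.51%

Astrid reaches Meridian along 5 paths.
Via Marlow: 5% × 89% = 4.45%.
Via Ironvale → Marlow: 50% × 90% × 89% = 40.05%.
Via Quillon → Ironvale → Marlow: 87% × 17% × 90% × 89% = 11.84679%.
Via Arbor → Ironvale → Marlow: 99% × 6% × 90% × 89% = 4.75794%.
Via Arbor → Marlow: 99% × 5% × 89% = 4.4055%.
Total: 4.45% + 40.05% + 11.84679% + 4.75794% + 4.4055% = 65.51023%.
Rounded: 65.51%.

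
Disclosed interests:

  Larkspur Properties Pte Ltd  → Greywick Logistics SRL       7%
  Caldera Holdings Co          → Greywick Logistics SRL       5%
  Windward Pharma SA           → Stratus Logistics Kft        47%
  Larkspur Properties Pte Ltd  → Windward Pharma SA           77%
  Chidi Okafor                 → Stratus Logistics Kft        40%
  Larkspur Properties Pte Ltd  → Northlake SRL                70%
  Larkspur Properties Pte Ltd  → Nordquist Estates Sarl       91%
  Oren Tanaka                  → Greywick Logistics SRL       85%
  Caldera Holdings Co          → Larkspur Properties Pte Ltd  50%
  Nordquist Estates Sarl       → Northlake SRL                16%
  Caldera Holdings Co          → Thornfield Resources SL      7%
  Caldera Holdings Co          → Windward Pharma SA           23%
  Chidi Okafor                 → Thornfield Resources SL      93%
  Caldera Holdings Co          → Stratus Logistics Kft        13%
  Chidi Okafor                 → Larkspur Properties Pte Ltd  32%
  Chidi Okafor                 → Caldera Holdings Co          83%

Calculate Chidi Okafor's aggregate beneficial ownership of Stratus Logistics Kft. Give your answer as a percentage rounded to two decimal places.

Chidi reaches Stratus along 5 paths.
Via Caldera: 83% × 13% = 10.79%.
Direct stake: 40% = 40%.
Via Larkspur → Windward: 32% × 77% × 47% = 11.5808%.
Via Caldera → Larkspur → Windward: 83% × 50% × 77% × 47% = 15.01885%.
Via Caldera → Windward: 83% × 23% × 47% = 8.9723%.
Total: 10.79% + 40% + 11.5808% + 15.01885% + 8.9723% = 86.36195%.
Rounded: 86.36%.

86.36%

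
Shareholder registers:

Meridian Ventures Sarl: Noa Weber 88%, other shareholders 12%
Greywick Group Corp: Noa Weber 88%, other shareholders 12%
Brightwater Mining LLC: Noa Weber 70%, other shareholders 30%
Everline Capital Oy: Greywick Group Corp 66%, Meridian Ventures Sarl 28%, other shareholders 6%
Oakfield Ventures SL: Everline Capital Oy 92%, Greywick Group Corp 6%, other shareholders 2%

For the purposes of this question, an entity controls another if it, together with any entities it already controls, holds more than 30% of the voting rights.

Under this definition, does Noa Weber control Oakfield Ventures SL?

Noa holds 88% of Meridian, so Noa controls Meridian.
Noa holds 88% of Greywick, so Noa controls Greywick.
Greywick and Meridian together hold 66% + 28% = 94% of Everline, so Noa controls Everline.
Everline and Greywick together hold 92% + 6% = 98% of Oakfield, so Noa controls Oakfield.

Yes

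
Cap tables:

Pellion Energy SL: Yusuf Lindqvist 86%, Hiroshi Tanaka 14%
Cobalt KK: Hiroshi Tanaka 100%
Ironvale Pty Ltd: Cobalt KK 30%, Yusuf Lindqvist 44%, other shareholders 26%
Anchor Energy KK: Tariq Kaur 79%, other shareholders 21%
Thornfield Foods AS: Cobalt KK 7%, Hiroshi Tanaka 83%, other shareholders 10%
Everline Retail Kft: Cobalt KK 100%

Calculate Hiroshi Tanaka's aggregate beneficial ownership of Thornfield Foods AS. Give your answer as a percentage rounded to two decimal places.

90.00%

Hiroshi reaches Thornfield along 2 paths.
Via Cobalt: 100% × 7% = 7%.
Direct stake: 83% = 83%.
Total: 7% + 83% = 90%.
Rounded: 90.00%.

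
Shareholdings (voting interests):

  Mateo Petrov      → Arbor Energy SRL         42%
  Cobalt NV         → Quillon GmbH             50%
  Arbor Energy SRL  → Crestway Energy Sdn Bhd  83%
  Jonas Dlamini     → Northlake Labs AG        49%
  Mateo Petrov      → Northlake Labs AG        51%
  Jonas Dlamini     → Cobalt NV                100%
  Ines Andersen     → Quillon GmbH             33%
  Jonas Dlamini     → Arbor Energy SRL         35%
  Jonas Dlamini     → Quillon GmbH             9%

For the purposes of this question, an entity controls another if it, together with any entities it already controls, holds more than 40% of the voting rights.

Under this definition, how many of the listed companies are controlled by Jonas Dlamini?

Jonas holds 49% of Northlake, so Jonas controls Northlake.
Jonas holds 100% of Cobalt, so Jonas controls Cobalt.
Cobalt and Jonas together hold 50% + 9% = 59% of Quillon, so Jonas controls Quillon.
No other company's threshold is met.
Jonas controls 3 companies.

3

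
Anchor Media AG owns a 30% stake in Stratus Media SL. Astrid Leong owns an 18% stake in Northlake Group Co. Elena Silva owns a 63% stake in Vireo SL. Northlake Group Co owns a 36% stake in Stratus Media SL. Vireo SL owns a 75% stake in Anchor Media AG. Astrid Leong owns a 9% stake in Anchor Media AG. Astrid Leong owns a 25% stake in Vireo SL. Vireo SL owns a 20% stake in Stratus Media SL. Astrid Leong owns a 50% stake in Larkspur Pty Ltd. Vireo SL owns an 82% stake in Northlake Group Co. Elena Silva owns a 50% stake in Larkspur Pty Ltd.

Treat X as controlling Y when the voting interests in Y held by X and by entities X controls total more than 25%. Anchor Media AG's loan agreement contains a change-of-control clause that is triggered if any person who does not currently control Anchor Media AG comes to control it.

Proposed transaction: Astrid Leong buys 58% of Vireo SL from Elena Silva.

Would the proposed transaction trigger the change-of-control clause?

Yes

The purchase adds only to Astrid's holdings (Elena's stake shrinks), so Astrid is the only person who could newly come to control Anchor.
Astrid holds 50% of Larkspur, so Astrid controls Larkspur.
In Anchor, Astrid's side holds only 9%, not > 25%.
So before the transaction, Astrid does not control Anchor.
After the purchase, Astrid's direct stake in Vireo rises to 25% + 58% = 83%, and Elena's stake falls to 5%.
Astrid holds 83% of Vireo, so Astrid controls Vireo.
Vireo and Astrid together hold 75% + 9% = 84% of Anchor, so Astrid controls Anchor.
Astrid did not control Anchor before and does after, so the clause is triggered.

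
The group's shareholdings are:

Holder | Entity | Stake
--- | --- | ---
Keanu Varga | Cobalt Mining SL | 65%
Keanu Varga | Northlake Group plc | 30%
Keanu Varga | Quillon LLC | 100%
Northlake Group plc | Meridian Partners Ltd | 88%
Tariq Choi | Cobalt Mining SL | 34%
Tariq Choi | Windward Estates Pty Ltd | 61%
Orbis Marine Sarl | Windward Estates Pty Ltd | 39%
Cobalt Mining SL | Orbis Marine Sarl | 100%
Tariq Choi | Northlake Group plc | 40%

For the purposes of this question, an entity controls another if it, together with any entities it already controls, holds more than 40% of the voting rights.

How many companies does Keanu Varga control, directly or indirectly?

3

Keanu holds 65% of Cobalt, so Keanu controls Cobalt.
Cobalt holds 100% of Orbis, so Keanu controls Orbis.
Keanu holds 100% of Quillon, so Keanu controls Quillon.
No other company's threshold is met.
Keanu controls 3 companies.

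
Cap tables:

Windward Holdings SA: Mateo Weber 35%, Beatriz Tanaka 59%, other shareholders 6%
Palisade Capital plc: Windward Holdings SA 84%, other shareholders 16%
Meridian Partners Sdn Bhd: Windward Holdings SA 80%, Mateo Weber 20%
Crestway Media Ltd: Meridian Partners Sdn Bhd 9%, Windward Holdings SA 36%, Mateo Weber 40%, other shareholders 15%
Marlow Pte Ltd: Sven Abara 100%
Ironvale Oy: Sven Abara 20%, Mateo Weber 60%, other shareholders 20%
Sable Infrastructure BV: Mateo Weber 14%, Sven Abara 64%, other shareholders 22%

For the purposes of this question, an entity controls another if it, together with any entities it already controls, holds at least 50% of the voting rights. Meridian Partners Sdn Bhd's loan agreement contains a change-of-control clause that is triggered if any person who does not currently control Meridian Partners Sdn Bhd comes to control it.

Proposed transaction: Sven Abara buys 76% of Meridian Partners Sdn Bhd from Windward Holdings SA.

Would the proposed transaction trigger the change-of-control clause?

Yes

The purchase adds only to Sven's holdings (Windward's stake shrinks), so Sven is the only person who could newly come to control Meridian.
Sven holds 100% of Marlow, so Sven controls Marlow.
Sven holds 64% of Sable, so Sven controls Sable.
Neither Sven nor any entity Sven controls holds any voting interest in Meridian.
So before the transaction, Sven does not control Meridian.
After the purchase, Sven holds 76% of Meridian directly, and Windward's stake falls to 4%.
Sven holds 76% of Meridian, so Sven controls Meridian.
Sven did not control Meridian before and does after, so the clause is triggered.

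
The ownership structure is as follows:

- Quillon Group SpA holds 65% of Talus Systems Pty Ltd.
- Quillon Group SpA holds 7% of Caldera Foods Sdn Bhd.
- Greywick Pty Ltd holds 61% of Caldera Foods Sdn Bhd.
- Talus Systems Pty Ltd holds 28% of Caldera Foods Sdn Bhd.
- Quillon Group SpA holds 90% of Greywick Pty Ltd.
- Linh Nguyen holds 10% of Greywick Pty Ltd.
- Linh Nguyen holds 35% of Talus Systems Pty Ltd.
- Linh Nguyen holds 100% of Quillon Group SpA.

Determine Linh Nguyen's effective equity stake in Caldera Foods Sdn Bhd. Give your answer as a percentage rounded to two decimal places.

96.00%

Linh reaches Caldera along 5 paths.
Via Quillon: 100% × 7% = 7%.
Via Talus: 35% × 28% = 9.8%.
Via Quillon → Talus: 100% × 65% × 28% = 18.2%.
Via Quillon → Greywick: 100% × 90% × 61% = 54.9%.
Via Greywick: 10% × 61% = 6.1%.
Total: 7% + 9.8% + 18.2% + 54.9% + 6.1% = 96%.
Rounded: 96.00%.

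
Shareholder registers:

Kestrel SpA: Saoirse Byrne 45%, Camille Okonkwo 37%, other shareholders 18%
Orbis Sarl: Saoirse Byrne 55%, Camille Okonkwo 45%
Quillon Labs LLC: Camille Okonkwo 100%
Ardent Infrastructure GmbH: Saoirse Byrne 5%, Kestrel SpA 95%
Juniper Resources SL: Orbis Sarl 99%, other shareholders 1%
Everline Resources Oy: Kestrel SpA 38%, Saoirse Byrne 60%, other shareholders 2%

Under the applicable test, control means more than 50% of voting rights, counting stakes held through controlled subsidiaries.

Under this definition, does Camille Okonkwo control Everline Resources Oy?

Camille holds 100% of Quillon, so Camille controls Quillon.
Neither Camille nor any entity Camille controls holds any voting interest in Everline.
So Camille does not control Everline.

No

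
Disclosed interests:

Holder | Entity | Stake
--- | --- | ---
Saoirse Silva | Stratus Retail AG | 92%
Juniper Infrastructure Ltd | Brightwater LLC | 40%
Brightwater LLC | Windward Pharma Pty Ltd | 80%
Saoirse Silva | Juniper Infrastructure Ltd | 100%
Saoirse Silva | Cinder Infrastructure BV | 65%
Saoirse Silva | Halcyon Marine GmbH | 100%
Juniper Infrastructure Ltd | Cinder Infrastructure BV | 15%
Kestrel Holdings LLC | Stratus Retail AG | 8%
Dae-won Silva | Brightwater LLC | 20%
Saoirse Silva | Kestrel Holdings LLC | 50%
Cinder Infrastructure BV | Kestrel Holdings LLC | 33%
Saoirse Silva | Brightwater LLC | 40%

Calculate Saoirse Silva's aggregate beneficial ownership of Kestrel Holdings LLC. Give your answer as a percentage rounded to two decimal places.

76.40%

Saoirse reaches Kestrel along 3 paths.
Via Juniper → Cinder: 100% × 15% × 33% = 4.95%.
Via Cinder: 65% × 33% = 21.45%.
Direct stake: 50% = 50%.
Total: 4.95% + 21.45% + 50% = 76.4%.
Rounded: 76.40%.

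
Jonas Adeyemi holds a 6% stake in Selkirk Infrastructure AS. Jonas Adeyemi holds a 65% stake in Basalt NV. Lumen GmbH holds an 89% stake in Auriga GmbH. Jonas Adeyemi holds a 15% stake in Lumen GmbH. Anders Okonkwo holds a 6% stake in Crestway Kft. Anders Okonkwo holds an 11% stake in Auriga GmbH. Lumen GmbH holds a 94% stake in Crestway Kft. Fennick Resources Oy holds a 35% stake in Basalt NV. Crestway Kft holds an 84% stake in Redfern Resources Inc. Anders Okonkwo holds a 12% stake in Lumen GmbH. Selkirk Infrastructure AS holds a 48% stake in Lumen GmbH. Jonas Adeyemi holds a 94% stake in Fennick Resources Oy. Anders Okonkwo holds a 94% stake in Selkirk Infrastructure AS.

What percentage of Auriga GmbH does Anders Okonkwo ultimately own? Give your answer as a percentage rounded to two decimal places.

Anders reaches Auriga along 3 paths.
Direct stake: 11% = 11%.
Via Selkirk → Lumen: 94% × 48% × 89% = 40.1568%.
Via Lumen: 12% × 89% = 10.68%.
Total: 11% + 40.1568% + 10.68% = 61.8368%.
Rounded: 61.84%.

61.84%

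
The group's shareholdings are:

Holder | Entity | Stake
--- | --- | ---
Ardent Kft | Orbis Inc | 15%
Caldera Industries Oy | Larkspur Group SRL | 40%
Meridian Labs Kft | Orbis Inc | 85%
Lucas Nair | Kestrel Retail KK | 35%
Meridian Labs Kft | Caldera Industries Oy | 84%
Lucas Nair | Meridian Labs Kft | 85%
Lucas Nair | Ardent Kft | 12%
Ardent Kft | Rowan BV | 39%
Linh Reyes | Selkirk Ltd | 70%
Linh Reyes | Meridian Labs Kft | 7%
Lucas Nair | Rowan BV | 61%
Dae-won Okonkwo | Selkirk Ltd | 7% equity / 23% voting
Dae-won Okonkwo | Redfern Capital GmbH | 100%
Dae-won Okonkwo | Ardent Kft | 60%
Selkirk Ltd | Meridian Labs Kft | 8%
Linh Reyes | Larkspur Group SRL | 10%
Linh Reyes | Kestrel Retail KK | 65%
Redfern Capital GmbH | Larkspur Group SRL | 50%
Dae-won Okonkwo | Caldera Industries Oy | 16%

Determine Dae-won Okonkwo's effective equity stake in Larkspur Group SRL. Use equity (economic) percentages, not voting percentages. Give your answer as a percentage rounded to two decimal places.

Dae-won reaches Larkspur along 3 paths.
Via Caldera: 16% × 40% = 6.4%.
Via Selkirk → Meridian → Caldera: 7% × 8% × 84% × 40% = 0.18816%.
Via Redfern: 100% × 50% = 50%.
Total: 6.4% + 0.18816% + 50% = 56.58816%.
Rounded: 56.59%.

56.59%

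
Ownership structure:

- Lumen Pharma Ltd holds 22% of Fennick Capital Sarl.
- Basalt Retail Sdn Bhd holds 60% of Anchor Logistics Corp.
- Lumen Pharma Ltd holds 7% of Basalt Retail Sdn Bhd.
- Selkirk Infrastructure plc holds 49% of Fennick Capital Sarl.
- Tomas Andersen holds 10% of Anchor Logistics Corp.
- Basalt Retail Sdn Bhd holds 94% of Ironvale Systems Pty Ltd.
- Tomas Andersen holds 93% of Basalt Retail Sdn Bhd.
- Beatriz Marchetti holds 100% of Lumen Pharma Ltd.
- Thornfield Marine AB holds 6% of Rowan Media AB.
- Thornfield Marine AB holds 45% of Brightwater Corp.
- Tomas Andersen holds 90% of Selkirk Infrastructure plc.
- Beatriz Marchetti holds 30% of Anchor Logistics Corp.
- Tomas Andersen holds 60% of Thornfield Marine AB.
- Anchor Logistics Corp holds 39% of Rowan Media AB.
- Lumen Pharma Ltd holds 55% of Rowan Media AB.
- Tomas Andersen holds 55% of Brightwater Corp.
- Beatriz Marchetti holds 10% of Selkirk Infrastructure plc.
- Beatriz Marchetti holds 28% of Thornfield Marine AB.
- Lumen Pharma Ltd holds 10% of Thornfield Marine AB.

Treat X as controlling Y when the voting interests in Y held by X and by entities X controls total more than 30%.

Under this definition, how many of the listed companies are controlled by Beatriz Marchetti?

Beatriz holds 100% of Lumen, so Beatriz controls Lumen.
Lumen and Beatriz together hold 10% + 28% = 38% of Thornfield, so Beatriz controls Thornfield.
Thornfield holds 45% of Brightwater, so Beatriz controls Brightwater.
Thornfield and Lumen together hold 6% + 55% = 61% of Rowan, so Beatriz controls Rowan.
No other company's threshold is met.
Beatriz controls 4 companies.

4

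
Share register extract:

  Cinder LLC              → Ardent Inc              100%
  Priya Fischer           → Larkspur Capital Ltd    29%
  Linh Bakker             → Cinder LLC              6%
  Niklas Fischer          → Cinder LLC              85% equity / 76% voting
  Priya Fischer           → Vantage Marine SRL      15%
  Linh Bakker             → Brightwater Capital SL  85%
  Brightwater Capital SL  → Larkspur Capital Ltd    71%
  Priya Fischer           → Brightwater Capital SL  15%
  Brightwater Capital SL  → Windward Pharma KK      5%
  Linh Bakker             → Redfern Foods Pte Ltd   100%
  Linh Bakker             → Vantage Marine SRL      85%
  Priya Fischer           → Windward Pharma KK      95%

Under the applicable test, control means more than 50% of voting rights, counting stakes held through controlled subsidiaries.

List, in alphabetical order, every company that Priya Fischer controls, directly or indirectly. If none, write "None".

Windward Pharma KK

Priya holds 95% of Windward, so Priya controls Windward.
No other company's threshold is met.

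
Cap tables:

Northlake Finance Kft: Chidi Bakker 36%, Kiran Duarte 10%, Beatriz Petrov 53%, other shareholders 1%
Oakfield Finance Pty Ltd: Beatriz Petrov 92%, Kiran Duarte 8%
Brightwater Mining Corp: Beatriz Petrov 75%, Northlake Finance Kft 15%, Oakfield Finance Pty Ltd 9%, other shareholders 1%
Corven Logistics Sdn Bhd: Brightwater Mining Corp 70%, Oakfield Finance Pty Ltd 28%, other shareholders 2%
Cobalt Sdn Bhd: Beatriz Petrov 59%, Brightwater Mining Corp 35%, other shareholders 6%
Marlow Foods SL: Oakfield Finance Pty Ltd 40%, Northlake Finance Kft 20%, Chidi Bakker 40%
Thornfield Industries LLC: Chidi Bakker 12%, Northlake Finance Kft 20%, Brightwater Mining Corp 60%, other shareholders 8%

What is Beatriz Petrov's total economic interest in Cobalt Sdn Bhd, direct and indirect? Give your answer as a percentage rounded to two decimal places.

Beatriz reaches Cobalt along 4 paths.
Direct stake: 59% = 59%.
Via Brightwater: 75% × 35% = 26.25%.
Via Northlake → Brightwater: 53% × 15% × 35% = 2.7825%.
Via Oakfield → Brightwater: 92% × 9% × 35% = 2.898%.
Total: 59% + 26.25% + 2.7825% + 2.898% = 90.9305%.
Rounded: 90.93%.

90.93%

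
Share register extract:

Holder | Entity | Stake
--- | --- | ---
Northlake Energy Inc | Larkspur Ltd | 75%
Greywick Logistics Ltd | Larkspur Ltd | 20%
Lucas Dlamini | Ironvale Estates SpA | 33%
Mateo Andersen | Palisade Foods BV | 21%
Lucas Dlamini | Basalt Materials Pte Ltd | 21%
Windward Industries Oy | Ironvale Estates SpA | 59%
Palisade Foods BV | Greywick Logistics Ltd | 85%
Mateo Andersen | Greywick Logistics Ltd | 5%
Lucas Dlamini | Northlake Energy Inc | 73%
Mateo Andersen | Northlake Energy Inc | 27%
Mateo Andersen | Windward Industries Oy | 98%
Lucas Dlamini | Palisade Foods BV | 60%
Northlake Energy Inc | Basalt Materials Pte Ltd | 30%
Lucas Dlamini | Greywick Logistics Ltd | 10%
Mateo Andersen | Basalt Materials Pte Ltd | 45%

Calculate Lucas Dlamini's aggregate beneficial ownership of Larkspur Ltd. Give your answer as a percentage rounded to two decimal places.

66.95%

Lucas reaches Larkspur along 3 paths.
Via Northlake: 73% × 75% = 54.75%.
Via Palisade → Greywick: 60% × 85% × 20% = 10.2%.
Via Greywick: 10% × 20% = 2%.
Total: 54.75% + 10.2% + 2% = 66.95%.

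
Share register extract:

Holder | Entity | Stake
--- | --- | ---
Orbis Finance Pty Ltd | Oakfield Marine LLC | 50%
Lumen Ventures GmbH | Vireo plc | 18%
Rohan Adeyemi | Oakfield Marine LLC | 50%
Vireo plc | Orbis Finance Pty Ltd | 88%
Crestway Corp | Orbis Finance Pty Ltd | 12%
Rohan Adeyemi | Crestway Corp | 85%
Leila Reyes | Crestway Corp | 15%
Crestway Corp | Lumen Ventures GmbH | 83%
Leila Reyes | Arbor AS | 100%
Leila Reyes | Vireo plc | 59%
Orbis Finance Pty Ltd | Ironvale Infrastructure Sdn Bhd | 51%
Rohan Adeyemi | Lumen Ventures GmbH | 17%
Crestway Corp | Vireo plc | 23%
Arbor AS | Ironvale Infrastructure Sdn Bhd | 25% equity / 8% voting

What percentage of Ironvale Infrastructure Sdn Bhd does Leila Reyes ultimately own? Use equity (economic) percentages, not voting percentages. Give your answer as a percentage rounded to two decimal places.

Leila reaches Ironvale along 5 paths.
Via Arbor: 100% × 25% = 25%.
Via Crestway → Orbis: 15% × 12% × 51% = 0.918%.
Via Crestway → Lumen → Vireo → Orbis: 15% × 83% × 18% × 88% × 51% = 1.0057608%.
Via Crestway → Vireo → Orbis: 15% × 23% × 88% × 51% = 1.54836%.
Via Vireo → Orbis: 59% × 88% × 51% = 26.4792%.
Total: 25% + 0.918% + 1.0057608% + 1.54836% + 26.4792% = 54.9513208%.
Rounded: 54.95%.

54.95%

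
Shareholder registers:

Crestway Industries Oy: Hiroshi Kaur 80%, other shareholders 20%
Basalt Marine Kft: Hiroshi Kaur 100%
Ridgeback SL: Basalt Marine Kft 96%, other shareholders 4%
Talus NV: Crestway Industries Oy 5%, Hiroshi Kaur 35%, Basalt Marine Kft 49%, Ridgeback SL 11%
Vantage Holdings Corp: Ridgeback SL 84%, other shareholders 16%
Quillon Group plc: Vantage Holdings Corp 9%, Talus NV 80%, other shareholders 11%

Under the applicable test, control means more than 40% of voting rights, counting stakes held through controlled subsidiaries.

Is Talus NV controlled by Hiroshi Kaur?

Yes

Hiroshi holds 80% of Crestway, so Hiroshi controls Crestway.
Hiroshi holds 100% of Basalt, so Hiroshi controls Basalt.
Basalt holds 96% of Ridgeback, so Hiroshi controls Ridgeback.
Crestway and Hiroshi and Basalt and Ridgeback together hold 5% + 35% + 49% + 11% = 100% of Talus, so Hiroshi controls Talus.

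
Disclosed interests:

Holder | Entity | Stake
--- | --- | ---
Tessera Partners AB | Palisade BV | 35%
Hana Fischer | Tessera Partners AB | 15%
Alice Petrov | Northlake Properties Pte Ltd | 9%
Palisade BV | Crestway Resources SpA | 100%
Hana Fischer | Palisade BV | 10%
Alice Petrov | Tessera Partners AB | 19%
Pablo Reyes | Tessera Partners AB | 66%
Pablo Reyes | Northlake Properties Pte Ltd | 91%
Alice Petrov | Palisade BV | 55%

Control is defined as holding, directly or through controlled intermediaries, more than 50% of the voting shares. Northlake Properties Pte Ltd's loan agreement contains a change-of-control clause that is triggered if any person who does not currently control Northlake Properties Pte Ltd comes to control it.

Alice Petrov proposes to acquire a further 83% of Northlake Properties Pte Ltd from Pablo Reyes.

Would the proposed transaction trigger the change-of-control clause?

Yes

The purchase adds only to Alice's holdings (Pablo's stake shrinks), so Alice is the only person who could newly come to control Northlake.
Alice holds 55% of Palisade, so Alice controls Palisade.
Palisade holds 100% of Crestway, so Alice controls Crestway.
In Northlake, Alice's side holds only 9%, not > 50%.
So before the transaction, Alice does not control Northlake.
After the purchase, Alice's direct stake in Northlake rises to 9% + 83% = 92%, and Pablo's stake falls to 8%.
Alice holds 92% of Northlake, so Alice controls Northlake.
Alice did not control Northlake before and does after, so the clause is triggered.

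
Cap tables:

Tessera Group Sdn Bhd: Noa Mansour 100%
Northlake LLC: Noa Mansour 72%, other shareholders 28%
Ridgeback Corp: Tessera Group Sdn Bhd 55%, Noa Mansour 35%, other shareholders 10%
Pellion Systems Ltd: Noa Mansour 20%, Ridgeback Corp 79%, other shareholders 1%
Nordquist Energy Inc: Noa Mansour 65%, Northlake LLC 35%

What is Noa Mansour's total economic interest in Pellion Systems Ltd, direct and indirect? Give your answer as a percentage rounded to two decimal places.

Noa reaches Pellion along 3 paths.
Direct stake: 20% = 20%.
Via Tessera → Ridgeback: 100% × 55% × 79% = 43.45%.
Via Ridgeback: 35% × 79% = 27.65%.
Total: 20% + 43.45% + 27.65% = 91.1%.
Rounded: 91.10%.

91.10%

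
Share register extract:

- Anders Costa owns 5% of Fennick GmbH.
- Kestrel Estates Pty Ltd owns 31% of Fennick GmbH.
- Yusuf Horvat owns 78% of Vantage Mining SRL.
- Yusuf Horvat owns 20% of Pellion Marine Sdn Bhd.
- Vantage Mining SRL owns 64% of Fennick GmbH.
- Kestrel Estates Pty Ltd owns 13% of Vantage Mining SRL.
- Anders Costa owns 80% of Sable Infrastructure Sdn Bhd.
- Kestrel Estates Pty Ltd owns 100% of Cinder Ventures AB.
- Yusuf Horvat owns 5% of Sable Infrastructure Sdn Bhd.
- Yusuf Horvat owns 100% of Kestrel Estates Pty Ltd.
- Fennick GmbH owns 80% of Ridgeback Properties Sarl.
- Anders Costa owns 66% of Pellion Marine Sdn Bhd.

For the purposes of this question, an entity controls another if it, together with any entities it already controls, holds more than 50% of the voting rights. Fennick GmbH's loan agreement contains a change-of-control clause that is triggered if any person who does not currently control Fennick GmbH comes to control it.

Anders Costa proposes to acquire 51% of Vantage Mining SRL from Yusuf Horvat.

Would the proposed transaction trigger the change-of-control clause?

The purchase adds only to Anders's holdings (Yusuf's stake shrinks), so Anders is the only person who could newly come to control Fennick.
Anders holds 66% of Pellion, so Anders controls Pellion.
Anders holds 80% of Sable, so Anders controls Sable.
In Fennick, Anders's side holds only 5%, not > 50%.
So before the transaction, Anders does not control Fennick.
After the purchase, Anders holds 51% of Vantage directly, and Yusuf's stake falls to 27%.
Anders holds 51% of Vantage, so Anders controls Vantage.
Vantage and Anders together hold 64% + 5% = 69% of Fennick, so Anders controls Fennick.
Anders did not control Fennick before and does after, so the clause is triggered.

Yes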